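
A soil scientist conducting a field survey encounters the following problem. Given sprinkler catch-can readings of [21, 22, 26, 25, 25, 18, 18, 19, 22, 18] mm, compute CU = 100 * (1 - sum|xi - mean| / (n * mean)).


xbar = 214 / 10 = 21.400
sum|xi - xbar| = 26
CU = 100 * (1 - 26 / (10 * 21.400))
   = 100 * (1 - 0.1215)
   = 87.85%


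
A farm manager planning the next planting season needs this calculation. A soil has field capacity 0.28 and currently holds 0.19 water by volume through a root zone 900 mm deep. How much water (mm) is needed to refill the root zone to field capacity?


SMD = (FC - theta) * D
    = (0.28 - 0.19) * 900
    = 0.090 * 900
    = 81 mm


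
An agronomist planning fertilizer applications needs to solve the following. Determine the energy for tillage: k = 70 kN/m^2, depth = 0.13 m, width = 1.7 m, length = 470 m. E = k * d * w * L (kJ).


E = k * d * w * L
  = 70 * 0.13 * 1.7 * 470
  = 7270.90 kJ


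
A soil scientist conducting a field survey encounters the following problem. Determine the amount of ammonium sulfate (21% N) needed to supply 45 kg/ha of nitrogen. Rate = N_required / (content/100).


Rate = N_required / (N_content / 100)
     = 45 / (21 / 100)
     = 45 / 0.21
     = 214.29 kg/ha


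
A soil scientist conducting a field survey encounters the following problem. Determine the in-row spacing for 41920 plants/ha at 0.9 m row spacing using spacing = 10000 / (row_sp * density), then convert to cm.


spacing = 10000 / (row_sp * density)
        = 10000 / (0.9 * 41920)
        = 10000 / 37728
        = 0.26506 m = 26.51 cm


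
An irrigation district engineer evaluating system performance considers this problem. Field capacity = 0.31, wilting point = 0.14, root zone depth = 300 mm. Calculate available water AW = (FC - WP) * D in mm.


AW = (FC - WP) * D
   = (0.31 - 0.14) * 300
   = 0.17 * 300
   = 51 mm


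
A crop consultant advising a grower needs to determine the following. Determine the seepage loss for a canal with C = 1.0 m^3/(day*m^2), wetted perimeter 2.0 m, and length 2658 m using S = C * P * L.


S = C * P * L
  = 1.0 * 2.0 * 2658
  = 5316 m^3/day


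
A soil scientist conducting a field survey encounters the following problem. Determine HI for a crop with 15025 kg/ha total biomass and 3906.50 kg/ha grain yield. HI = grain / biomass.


HI = grain_yield / biomass
   = 3906.50 / 15025
   = 0.26


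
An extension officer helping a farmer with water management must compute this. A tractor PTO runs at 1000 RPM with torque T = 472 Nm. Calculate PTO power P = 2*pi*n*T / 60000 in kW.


P = 2*pi*n*T / 60000
  = 2*pi * 1000 * 472 / 60000
  = 2965663.46 / 60000
  = 49.43 kW


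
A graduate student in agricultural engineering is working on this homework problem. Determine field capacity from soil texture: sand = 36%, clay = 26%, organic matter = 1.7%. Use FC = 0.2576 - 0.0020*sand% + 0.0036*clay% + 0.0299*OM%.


FC = 0.2576 - 0.0020*36 + 0.0036*26 + 0.0299*1.7
   = 0.2576 - 0.0720 + 0.0936 + 0.0508
   = 0.3300


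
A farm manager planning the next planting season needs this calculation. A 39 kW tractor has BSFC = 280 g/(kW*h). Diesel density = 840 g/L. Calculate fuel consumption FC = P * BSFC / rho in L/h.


FC = P * BSFC / rho_fuel
   = 39 * 280 / 840
   = 10920 / 840
   = 13 L/h


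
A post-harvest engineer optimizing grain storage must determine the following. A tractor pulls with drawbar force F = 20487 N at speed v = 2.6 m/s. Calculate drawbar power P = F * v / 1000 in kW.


P = F * v / 1000
  = 20487 * 2.6 / 1000
  = 53266.20 / 1000
  = 53.27 kW


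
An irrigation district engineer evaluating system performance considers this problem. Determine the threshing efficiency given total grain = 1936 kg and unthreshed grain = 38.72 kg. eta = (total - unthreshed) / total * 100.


eta = (total - unthreshed) / total * 100
    = (1936 - 38.72) / 1936 * 100
    = 1897.28 / 1936 * 100
    = 98%


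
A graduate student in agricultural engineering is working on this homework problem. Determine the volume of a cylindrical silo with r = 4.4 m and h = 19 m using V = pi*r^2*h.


V = pi * r^2 * h
  = pi * 4.4^2 * 19
  = pi * 19.36 * 19
  = 1155.60 m^3


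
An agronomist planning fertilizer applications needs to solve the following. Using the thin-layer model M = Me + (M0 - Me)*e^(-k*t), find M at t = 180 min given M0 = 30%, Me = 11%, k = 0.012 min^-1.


M = Me + (M0 - Me) * e^(-k*t)
  = 11 + (30 - 11) * e^(-0.012*180)
  = 11 + 19 * e^(-2.160)
  = 11 + 19 * 0.11533
  = 11 + 2.1912
  = 13.19%


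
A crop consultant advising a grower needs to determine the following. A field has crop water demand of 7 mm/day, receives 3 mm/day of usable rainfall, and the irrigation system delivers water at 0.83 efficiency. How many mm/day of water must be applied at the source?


IWR = (ETc - Pe) / Ea
    = (7 - 3) / 0.83
    = 4 / 0.83
    = 4.82 mm/day


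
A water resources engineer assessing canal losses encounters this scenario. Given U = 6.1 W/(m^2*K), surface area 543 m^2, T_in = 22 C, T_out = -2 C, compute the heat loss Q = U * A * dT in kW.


dT = 22 - (-2) = 24 K
Q = U * A * dT
  = 6.1 * 543 * 24
  = 79495.20 W = 79.50 kW


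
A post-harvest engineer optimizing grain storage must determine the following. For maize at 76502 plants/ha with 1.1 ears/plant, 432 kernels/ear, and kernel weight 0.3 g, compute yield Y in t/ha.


Y = density * ears * kernels * kw
  = 76502 * 1.1 * 432 * 0.3 g/ha
  = 10906125.12 g/ha
  = 10906.13 kg/ha = 10.91 t/ha


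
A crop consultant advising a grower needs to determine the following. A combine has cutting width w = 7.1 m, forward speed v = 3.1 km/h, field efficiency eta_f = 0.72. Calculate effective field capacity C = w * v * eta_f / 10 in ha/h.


C = w * v * eta_f / 10
  = 7.1 * 3.1 * 0.72 / 10
  = 15.85 / 10
  = 1.58 ha/h


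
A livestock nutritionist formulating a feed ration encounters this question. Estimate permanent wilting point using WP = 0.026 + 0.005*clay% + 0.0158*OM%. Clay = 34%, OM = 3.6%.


WP = 0.026 + 0.005*34 + 0.0158*3.6
   = 0.026 + 0.1700 + 0.0569
   = 0.2529


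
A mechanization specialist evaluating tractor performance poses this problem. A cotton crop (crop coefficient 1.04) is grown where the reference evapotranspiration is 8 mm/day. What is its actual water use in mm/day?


ETc = Kc * ET0
    = 1.04 * 8
    = 8.32 mm/day


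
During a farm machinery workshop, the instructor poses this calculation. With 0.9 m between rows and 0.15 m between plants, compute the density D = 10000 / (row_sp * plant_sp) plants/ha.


D = 10000 / (row_sp * plant_sp)
  = 10000 / (0.9 * 0.15)
  = 10000 / 0.1350
  = 74074.07 plants/ha


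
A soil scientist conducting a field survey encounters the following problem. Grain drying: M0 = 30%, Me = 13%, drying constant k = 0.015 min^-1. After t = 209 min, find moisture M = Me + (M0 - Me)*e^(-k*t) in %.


M = Me + (M0 - Me) * e^(-k*t)
  = 13 + (30 - 13) * e^(-0.015*209)
  = 13 + 17 * e^(-3.135)
  = 13 + 17 * 0.04350
  = 13 + 0.7395
  = 13.74%


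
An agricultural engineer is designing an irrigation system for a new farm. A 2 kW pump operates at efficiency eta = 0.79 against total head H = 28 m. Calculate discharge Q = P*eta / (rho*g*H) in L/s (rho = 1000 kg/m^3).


Q = (P * 1000 * eta) / (rho * g * H)
  = (2 * 1000 * 0.79) / (1000 * 9.81 * 28)
  = 1580 / 274680
  = 0.00575 m^3/s = 5.75 L/s


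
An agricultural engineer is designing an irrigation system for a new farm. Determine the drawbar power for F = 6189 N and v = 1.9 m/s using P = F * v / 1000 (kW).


P = F * v / 1000
  = 6189 * 1.9 / 1000
  = 11759.10 / 1000
  = 11.76 kW


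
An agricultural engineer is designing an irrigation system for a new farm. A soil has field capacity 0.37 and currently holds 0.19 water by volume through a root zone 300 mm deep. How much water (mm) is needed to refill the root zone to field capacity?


SMD = (FC - theta) * D
    = (0.37 - 0.19) * 300
    = 0.180 * 300
    = 54 mm


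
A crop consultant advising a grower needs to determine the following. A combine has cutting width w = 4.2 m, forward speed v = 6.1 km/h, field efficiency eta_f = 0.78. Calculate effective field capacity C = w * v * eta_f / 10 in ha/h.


C = w * v * eta_f / 10
  = 4.2 * 6.1 * 0.78 / 10
  = 19.98 / 10
  = 2.00 ha/h


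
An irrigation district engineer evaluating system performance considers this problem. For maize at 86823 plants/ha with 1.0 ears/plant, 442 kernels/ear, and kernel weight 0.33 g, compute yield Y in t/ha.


Y = density * ears * kernels * kw
  = 86823 * 1.0 * 442 * 0.33 g/ha
  = 12664002.78 g/ha
  = 12664.00 kg/ha = 12.66 t/ha


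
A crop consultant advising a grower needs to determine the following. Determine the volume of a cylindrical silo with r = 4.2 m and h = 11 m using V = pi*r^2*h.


V = pi * r^2 * h
  = pi * 4.2^2 * 11
  = pi * 17.64 * 11
  = 609.59 m^3


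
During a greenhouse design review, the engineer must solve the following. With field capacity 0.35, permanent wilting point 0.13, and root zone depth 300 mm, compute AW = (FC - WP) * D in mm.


AW = (FC - WP) * D
   = (0.35 - 0.13) * 300
   = 0.22 * 300
   = 66 mm


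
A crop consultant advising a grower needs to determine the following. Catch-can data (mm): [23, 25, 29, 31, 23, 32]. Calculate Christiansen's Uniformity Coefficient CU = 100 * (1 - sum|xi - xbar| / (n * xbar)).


xbar = 163 / 6 = 27.167
sum|xi - xbar| = 21
CU = 100 * (1 - 21 / (6 * 27.167))
   = 100 * (1 - 0.1288)
   = 87.12%


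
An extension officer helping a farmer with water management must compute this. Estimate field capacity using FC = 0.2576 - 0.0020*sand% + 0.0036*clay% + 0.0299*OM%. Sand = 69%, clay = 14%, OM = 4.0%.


FC = 0.2576 - 0.0020*69 + 0.0036*14 + 0.0299*4.0
   = 0.2576 - 0.1380 + 0.0504 + 0.1196
   = 0.2896


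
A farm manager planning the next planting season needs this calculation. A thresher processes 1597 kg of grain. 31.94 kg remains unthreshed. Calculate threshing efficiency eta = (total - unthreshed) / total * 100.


eta = (total - unthreshed) / total * 100
    = (1597 - 31.94) / 1597 * 100
    = 1565.06 / 1597 * 100
    = 98%


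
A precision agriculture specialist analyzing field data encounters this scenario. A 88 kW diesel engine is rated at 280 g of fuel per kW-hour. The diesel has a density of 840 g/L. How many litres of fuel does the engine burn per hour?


FC = P * BSFC / rho_fuel
   = 88 * 280 / 840
   = 24640 / 840
   = 29.33 L/h


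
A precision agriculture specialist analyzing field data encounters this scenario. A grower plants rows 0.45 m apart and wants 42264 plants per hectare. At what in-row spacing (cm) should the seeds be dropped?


spacing = 10000 / (row_sp * density)
        = 10000 / (0.45 * 42264)
        = 10000 / 19018.80
        = 0.52580 m = 52.58 cm


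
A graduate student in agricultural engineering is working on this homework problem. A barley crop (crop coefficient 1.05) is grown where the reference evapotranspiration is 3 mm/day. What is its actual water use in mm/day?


ETc = Kc * ET0
    = 1.05 * 3
    = 3.15 mm/day


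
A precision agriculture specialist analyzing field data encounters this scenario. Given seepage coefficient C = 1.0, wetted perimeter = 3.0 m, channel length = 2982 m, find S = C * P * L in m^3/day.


S = C * P * L
  = 1.0 * 3.0 * 2982
  = 8946 m^3/day


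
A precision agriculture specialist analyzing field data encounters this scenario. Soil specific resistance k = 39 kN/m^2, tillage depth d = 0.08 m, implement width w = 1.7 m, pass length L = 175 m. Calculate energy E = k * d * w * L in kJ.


E = k * d * w * L
  = 39 * 0.08 * 1.7 * 175
  = 928.20 kJ


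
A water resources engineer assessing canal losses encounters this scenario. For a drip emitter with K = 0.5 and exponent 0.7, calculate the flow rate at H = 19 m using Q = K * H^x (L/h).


Q = K * H^x
  = 0.5 * 19^0.7
  = 0.5 * 7.8547
  = 3.93 L/h


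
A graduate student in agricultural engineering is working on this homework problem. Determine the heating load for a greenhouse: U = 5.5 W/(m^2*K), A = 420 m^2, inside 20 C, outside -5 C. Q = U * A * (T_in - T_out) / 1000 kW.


dT = 20 - (-5) = 25 K
Q = U * A * dT
  = 5.5 * 420 * 25
  = 57750 W = 57.75 kW


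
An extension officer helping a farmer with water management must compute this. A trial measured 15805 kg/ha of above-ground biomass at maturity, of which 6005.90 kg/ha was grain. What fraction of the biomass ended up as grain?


HI = grain_yield / biomass
   = 6005.90 / 15805
   = 0.38


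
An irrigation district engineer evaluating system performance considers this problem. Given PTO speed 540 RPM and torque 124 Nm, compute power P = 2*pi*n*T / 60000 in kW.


P = 2*pi*n*T / 60000
  = 2*pi * 540 * 124 / 60000
  = 420722.09 / 60000
  = 7.01 kW


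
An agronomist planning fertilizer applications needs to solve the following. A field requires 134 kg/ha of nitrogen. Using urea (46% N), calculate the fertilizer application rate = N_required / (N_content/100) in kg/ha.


Rate = N_required / (N_content / 100)
     = 134 / (46 / 100)
     = 134 / 0.46
     = 291.30 kg/ha


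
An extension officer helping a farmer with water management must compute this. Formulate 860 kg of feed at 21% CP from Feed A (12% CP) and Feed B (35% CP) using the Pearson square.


parts_A = CP_b - target = 35 - 21 = 14
parts_B = target - CP_a = 21 - 12 = 9
total_parts = 14 + 9 = 23
Feed A = 860 * 14 / 23 = 523.48 kg
Feed B = 860 * 9 / 23 = 336.52 kg

523.48 kg


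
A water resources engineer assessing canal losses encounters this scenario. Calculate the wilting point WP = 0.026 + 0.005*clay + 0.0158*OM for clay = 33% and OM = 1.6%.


WP = 0.026 + 0.005*33 + 0.0158*1.6
   = 0.026 + 0.1650 + 0.0253
   = 0.2163


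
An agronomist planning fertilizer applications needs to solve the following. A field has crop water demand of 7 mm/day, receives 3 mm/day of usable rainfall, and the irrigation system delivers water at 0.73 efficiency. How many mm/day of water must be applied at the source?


IWR = (ETc - Pe) / Ea
    = (7 - 3) / 0.73
    = 4 / 0.73
    = 5.48 mm/day


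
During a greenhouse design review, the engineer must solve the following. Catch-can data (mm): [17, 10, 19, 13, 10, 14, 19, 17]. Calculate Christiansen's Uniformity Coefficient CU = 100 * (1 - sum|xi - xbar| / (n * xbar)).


xbar = 119 / 8 = 14.875
sum|xi - xbar| = 25
CU = 100 * (1 - 25 / (8 * 14.875))
   = 100 * (1 - 0.2101)
   = 78.99%


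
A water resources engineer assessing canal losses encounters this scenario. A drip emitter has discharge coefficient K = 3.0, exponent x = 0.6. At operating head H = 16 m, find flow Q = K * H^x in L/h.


Q = K * H^x
  = 3.0 * 16^0.6
  = 3.0 * 5.2780
  = 15.83 L/h


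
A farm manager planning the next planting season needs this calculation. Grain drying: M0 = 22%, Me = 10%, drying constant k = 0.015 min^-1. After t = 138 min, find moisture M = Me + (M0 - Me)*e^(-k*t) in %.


M = Me + (M0 - Me) * e^(-k*t)
  = 10 + (22 - 10) * e^(-0.015*138)
  = 10 + 12 * e^(-2.070)
  = 10 + 12 * 0.12619
  = 10 + 1.5142
  = 11.51%


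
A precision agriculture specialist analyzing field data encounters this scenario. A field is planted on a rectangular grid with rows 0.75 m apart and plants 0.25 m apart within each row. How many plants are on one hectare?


D = 10000 / (row_sp * plant_sp)
  = 10000 / (0.75 * 0.25)
  = 10000 / 0.1875
  = 53333.33 plants/ha


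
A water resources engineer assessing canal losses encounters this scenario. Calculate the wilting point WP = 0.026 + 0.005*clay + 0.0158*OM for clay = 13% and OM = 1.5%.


WP = 0.026 + 0.005*13 + 0.0158*1.5
   = 0.026 + 0.0650 + 0.0237
   = 0.1147


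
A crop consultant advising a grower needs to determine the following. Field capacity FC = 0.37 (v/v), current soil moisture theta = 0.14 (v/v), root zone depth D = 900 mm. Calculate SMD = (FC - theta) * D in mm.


SMD = (FC - theta) * D
    = (0.37 - 0.14) * 900
    = 0.230 * 900
    = 207 mm


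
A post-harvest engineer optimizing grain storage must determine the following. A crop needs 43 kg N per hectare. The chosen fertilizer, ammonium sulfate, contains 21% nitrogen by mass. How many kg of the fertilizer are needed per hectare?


Rate = N_required / (N_content / 100)
     = 43 / (21 / 100)
     = 43 / 0.21
     = 204.76 kg/ha


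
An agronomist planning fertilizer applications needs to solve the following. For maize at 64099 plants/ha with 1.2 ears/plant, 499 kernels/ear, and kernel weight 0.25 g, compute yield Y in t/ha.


Y = density * ears * kernels * kw
  = 64099 * 1.2 * 499 * 0.25 g/ha
  = 9595620.30 g/ha
  = 9595.62 kg/ha = 9.60 t/ha


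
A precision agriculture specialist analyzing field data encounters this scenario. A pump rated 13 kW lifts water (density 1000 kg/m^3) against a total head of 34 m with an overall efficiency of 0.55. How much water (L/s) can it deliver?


Q = (P * 1000 * eta) / (rho * g * H)
  = (13 * 1000 * 0.55) / (1000 * 9.81 * 34)
  = 7150 / 333540
  = 0.02144 m^3/s = 21.44 L/s


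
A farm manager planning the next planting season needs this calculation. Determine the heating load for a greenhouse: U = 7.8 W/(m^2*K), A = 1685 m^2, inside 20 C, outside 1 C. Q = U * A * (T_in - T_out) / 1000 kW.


dT = 20 - (1) = 19 K
Q = U * A * dT
  = 7.8 * 1685 * 19
  = 249717 W = 249.72 kW


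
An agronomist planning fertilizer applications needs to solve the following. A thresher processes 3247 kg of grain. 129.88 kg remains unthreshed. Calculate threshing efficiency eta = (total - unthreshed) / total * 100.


eta = (total - unthreshed) / total * 100
    = (3247 - 129.88) / 3247 * 100
    = 3117.12 / 3247 * 100
    = 96%


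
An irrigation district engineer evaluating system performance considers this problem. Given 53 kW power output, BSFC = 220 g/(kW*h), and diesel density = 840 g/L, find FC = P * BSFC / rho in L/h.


FC = P * BSFC / rho_fuel
   = 53 * 220 / 840
   = 11660 / 840
   = 13.88 L/h


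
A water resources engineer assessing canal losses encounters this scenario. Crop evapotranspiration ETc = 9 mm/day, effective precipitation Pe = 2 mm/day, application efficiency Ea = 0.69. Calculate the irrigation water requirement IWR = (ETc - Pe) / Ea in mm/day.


IWR = (ETc - Pe) / Ea
    = (9 - 2) / 0.69
    = 7 / 0.69
    = 10.14 mm/day


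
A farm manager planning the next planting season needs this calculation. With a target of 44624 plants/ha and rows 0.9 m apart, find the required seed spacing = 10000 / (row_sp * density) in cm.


spacing = 10000 / (row_sp * density)
        = 10000 / (0.9 * 44624)
        = 10000 / 40161.60
        = 0.24899 m = 24.90 cm


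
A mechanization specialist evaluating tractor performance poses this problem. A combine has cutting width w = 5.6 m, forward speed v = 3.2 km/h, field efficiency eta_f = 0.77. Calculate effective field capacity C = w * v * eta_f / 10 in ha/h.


C = w * v * eta_f / 10
  = 5.6 * 3.2 * 0.77 / 10
  = 13.80 / 10
  = 1.38 ha/h


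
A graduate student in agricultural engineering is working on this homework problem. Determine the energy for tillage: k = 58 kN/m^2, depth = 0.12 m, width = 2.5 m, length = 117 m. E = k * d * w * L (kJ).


E = k * d * w * L
  = 58 * 0.12 * 2.5 * 117
  = 2035.80 kJ


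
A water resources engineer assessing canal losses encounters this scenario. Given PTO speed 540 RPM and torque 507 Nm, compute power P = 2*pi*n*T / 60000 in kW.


P = 2*pi*n*T / 60000
  = 2*pi * 540 * 507 / 60000
  = 1720210.47 / 60000
  = 28.67 kW


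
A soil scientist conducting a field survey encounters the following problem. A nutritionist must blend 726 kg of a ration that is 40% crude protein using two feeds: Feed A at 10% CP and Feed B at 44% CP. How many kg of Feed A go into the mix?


parts_A = CP_b - target = 44 - 40 = 4
parts_B = target - CP_a = 40 - 10 = 30
total_parts = 4 + 30 = 34
Feed A = 726 * 4 / 34 = 85.41 kg
Feed B = 726 * 30 / 34 = 640.59 kg

85.41 kg


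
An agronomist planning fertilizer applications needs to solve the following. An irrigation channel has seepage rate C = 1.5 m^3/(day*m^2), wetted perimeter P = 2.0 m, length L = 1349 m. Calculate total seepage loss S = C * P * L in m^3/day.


S = C * P * L
  = 1.5 * 2.0 * 1349
  = 4047 m^3/day


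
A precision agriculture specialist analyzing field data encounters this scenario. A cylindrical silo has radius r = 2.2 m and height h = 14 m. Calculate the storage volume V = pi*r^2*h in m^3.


V = pi * r^2 * h
  = pi * 2.2^2 * 14
  = pi * 4.84 * 14
  = 212.87 m^3


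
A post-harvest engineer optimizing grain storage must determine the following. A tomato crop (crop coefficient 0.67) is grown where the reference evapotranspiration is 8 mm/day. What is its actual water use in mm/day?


ETc = Kc * ET0
    = 0.67 * 8
    = 5.36 mm/day


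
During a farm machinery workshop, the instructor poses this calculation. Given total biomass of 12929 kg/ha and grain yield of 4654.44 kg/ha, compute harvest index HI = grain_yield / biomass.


HI = grain_yield / biomass
   = 4654.44 / 12929
   = 0.36


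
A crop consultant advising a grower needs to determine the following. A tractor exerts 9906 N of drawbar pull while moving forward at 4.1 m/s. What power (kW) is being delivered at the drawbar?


P = F * v / 1000
  = 9906 * 4.1 / 1000
  = 40614.60 / 1000
  = 40.61 kW


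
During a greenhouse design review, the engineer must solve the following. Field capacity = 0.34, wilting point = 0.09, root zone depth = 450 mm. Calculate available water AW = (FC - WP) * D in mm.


AW = (FC - WP) * D
   = (0.34 - 0.09) * 450
   = 0.25 * 450
   = 112.50 mm


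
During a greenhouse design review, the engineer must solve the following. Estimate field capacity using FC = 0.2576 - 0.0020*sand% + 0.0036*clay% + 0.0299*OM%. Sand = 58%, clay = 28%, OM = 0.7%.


FC = 0.2576 - 0.0020*58 + 0.0036*28 + 0.0299*0.7
   = 0.2576 - 0.1160 + 0.1008 + 0.0209
   = 0.2633


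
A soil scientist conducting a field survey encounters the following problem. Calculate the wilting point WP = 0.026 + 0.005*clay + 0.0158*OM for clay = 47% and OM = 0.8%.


WP = 0.026 + 0.005*47 + 0.0158*0.8
   = 0.026 + 0.2350 + 0.0126
   = 0.2736


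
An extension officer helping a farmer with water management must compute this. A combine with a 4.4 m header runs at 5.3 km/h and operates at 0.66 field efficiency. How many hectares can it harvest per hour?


C = w * v * eta_f / 10
  = 4.4 * 5.3 * 0.66 / 10
  = 15.39 / 10
  = 1.54 ha/h


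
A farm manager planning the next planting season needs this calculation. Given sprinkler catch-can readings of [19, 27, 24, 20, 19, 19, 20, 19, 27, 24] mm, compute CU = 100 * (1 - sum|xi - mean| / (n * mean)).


xbar = 218 / 10 = 21.800
sum|xi - xbar| = 29.600
CU = 100 * (1 - 29.600 / (10 * 21.800))
   = 100 * (1 - 0.1358)
   = 86.42%


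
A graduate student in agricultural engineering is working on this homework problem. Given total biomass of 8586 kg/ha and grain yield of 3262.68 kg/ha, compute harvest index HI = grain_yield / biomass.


HI = grain_yield / biomass
   = 3262.68 / 8586
   = 0.38


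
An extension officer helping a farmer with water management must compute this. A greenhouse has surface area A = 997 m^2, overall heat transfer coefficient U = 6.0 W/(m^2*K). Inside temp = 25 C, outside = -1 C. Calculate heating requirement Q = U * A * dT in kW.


dT = 25 - (-1) = 26 K
Q = U * A * dT
  = 6.0 * 997 * 26
  = 155532 W = 155.53 kW


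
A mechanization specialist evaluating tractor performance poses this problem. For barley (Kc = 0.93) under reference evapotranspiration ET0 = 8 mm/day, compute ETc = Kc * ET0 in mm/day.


ETc = Kc * ET0
    = 0.93 * 8
    = 7.44 mm/day


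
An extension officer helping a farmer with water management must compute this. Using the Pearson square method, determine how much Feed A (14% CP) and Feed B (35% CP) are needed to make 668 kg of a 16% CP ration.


parts_A = CP_b - target = 35 - 16 = 19
parts_B = target - CP_a = 16 - 14 = 2
total_parts = 19 + 2 = 21
Feed A = 668 * 19 / 21 = 604.38 kg
Feed B = 668 * 2 / 21 = 63.62 kg

604.38 kg


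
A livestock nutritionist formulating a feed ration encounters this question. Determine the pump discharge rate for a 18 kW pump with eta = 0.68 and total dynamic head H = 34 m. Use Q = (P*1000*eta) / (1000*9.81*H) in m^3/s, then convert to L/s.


Q = (P * 1000 * eta) / (rho * g * H)
  = (18 * 1000 * 0.68) / (1000 * 9.81 * 34)
  = 12240 / 333540
  = 0.03670 m^3/s = 36.70 L/s


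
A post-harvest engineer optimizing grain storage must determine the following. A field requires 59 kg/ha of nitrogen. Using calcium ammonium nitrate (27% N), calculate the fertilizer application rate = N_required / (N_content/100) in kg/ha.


Rate = N_required / (N_content / 100)
     = 59 / (27 / 100)
     = 59 / 0.27
     = 218.52 kg/ha


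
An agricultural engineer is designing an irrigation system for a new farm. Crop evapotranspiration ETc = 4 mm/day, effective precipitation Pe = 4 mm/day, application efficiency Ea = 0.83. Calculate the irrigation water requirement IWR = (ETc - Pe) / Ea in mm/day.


IWR = (ETc - Pe) / Ea
    = (4 - 4) / 0.83
    = 0 / 0.83
    = 0 mm/day


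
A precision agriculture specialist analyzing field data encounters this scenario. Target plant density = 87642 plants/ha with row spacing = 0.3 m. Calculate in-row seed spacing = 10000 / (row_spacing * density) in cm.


spacing = 10000 / (row_sp * density)
        = 10000 / (0.3 * 87642)
        = 10000 / 26292.60
        = 0.38034 m = 38.03 cm


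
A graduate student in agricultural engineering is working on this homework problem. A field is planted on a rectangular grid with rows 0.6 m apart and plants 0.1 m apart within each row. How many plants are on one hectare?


D = 10000 / (row_sp * plant_sp)
  = 10000 / (0.6 * 0.1)
  = 10000 / 0.0600
  = 166666.67 plants/ha


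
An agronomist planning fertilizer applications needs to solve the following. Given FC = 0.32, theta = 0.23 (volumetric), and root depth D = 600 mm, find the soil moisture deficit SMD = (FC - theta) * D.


SMD = (FC - theta) * D
    = (0.32 - 0.23) * 600
    = 0.090 * 600
    = 54 mm


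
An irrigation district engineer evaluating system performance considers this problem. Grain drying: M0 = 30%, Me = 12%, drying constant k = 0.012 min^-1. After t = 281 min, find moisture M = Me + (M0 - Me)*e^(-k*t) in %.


M = Me + (M0 - Me) * e^(-k*t)
  = 12 + (30 - 12) * e^(-0.012*281)
  = 12 + 18 * e^(-3.372)
  = 12 + 18 * 0.03432
  = 12 + 0.6178
  = 12.62%


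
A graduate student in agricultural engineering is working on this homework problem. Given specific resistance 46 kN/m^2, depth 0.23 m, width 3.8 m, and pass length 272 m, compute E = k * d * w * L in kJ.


E = k * d * w * L
  = 46 * 0.23 * 3.8 * 272
  = 10935.49 kJ


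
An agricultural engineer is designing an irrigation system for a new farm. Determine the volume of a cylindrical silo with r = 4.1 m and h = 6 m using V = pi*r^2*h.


V = pi * r^2 * h
  = pi * 4.1^2 * 6
  = pi * 16.81 * 6
  = 316.86 m^3


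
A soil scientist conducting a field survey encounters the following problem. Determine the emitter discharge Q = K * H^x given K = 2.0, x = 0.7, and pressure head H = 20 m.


Q = K * H^x
  = 2.0 * 20^0.7
  = 2.0 * 8.1418
  = 16.28 L/h


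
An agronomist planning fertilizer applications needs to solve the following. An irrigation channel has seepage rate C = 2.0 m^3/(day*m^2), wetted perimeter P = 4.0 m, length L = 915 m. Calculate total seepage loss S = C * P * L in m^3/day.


S = C * P * L
  = 2.0 * 4.0 * 915
  = 7320 m^3/day


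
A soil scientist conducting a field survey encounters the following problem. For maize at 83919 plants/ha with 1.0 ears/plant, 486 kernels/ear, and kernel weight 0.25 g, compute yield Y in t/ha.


Y = density * ears * kernels * kw
  = 83919 * 1.0 * 486 * 0.25 g/ha
  = 10196158.50 g/ha
  = 10196.16 kg/ha = 10.20 t/ha


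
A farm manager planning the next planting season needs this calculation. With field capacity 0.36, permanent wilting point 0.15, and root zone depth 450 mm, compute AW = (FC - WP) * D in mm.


AW = (FC - WP) * D
   = (0.36 - 0.15) * 450
   = 0.21 * 450
   = 94.50 mm


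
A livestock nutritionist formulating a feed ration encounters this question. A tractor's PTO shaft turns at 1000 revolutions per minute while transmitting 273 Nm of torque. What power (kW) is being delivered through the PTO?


P = 2*pi*n*T / 60000
  = 2*pi * 1000 * 273 / 60000
  = 1715309.59 / 60000
  = 28.59 kW


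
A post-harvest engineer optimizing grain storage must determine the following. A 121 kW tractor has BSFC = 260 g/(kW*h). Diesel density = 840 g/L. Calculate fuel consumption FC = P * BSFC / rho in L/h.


FC = P * BSFC / rho_fuel
   = 121 * 260 / 840
   = 31460 / 840
   = 37.45 L/h


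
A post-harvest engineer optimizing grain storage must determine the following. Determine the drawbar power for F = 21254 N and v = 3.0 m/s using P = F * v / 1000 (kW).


P = F * v / 1000
  = 21254 * 3.0 / 1000
  = 63762 / 1000
  = 63.76 kW


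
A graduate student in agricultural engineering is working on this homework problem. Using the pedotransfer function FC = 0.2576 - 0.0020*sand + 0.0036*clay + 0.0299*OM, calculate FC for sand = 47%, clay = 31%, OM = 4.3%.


FC = 0.2576 - 0.0020*47 + 0.0036*31 + 0.0299*4.3
   = 0.2576 - 0.0940 + 0.1116 + 0.1286
   = 0.4038


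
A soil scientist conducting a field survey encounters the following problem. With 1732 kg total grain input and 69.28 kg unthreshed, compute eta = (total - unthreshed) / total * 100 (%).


eta = (total - unthreshed) / total * 100
    = (1732 - 69.28) / 1732 * 100
    = 1662.72 / 1732 * 100
    = 96%


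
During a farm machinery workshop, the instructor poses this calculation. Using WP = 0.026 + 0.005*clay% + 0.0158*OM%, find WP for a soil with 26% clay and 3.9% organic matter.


WP = 0.026 + 0.005*26 + 0.0158*3.9
   = 0.026 + 0.1300 + 0.0616
   = 0.2176


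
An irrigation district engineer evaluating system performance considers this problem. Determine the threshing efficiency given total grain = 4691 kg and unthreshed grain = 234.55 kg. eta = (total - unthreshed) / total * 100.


eta = (total - unthreshed) / total * 100
    = (4691 - 234.55) / 4691 * 100
    = 4456.45 / 4691 * 100
    = 95%


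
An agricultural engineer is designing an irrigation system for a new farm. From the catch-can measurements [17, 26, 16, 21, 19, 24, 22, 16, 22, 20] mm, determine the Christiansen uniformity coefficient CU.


xbar = 203 / 10 = 20.300
sum|xi - xbar| = 27
CU = 100 * (1 - 27 / (10 * 20.300))
   = 100 * (1 - 0.1330)
   = 86.70%


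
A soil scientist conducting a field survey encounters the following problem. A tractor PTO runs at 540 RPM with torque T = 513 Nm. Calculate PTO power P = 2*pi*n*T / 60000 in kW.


P = 2*pi*n*T / 60000
  = 2*pi * 540 * 513 / 60000
  = 1740567.99 / 60000
  = 29.01 kW


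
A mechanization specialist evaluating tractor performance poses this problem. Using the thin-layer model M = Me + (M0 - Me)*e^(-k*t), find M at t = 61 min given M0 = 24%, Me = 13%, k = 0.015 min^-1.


M = Me + (M0 - Me) * e^(-k*t)
  = 13 + (24 - 13) * e^(-0.015*61)
  = 13 + 11 * e^(-0.915)
  = 13 + 11 * 0.40052
  = 13 + 4.4057
  = 17.41%


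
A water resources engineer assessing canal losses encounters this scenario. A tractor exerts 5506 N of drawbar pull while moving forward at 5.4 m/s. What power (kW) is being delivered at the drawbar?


P = F * v / 1000
  = 5506 * 5.4 / 1000
  = 29732.40 / 1000
  = 29.73 kW


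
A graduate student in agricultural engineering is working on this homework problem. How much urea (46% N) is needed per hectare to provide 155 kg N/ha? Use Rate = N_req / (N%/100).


Rate = N_required / (N_content / 100)
     = 155 / (46 / 100)
     = 155 / 0.46
     = 336.96 kg/ha


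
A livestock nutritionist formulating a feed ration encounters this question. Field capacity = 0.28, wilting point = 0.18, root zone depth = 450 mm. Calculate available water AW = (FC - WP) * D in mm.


AW = (FC - WP) * D
   = (0.28 - 0.18) * 450
   = 0.10 * 450
   = 45 mm


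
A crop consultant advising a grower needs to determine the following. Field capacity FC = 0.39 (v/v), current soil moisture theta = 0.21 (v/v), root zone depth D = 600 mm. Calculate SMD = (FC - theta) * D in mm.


SMD = (FC - theta) * D
    = (0.39 - 0.21) * 600
    = 0.180 * 600
    = 108 mm


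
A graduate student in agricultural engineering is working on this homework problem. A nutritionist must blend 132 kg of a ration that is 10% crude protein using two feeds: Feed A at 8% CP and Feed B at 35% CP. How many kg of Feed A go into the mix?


parts_A = CP_b - target = 35 - 10 = 25
parts_B = target - CP_a = 10 - 8 = 2
total_parts = 25 + 2 = 27
Feed A = 132 * 25 / 27 = 122.22 kg
Feed B = 132 * 2 / 27 = 9.78 kg

122.22 kg


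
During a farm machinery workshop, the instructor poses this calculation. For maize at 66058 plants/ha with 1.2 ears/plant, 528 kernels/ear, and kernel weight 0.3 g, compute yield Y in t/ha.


Y = density * ears * kernels * kw
  = 66058 * 1.2 * 528 * 0.3 g/ha
  = 12556304.64 g/ha
  = 12556.30 kg/ha = 12.56 t/ha


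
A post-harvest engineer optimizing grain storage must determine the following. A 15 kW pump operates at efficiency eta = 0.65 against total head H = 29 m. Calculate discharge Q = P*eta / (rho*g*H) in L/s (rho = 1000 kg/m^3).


Q = (P * 1000 * eta) / (rho * g * H)
  = (15 * 1000 * 0.65) / (1000 * 9.81 * 29)
  = 9750 / 284490
  = 0.03427 m^3/s = 34.27 L/s


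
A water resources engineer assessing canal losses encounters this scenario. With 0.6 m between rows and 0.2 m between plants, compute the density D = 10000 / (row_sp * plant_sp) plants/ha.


D = 10000 / (row_sp * plant_sp)
  = 10000 / (0.6 * 0.2)
  = 10000 / 0.1200
  = 83333.33 plants/ha


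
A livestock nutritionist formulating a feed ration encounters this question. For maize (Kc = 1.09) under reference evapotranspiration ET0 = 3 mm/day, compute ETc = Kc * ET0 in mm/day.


ETc = Kc * ET0
    = 1.09 * 3
    = 3.27 mm/day


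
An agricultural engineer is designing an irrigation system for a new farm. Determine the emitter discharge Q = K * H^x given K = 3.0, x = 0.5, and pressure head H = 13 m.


Q = K * H^x
  = 3.0 * 13^0.5
  = 3.0 * 3.6056
  = 10.82 L/h


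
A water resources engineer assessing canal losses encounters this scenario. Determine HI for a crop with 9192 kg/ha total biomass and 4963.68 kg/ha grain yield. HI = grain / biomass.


HI = grain_yield / biomass
   = 4963.68 / 9192
   = 0.54


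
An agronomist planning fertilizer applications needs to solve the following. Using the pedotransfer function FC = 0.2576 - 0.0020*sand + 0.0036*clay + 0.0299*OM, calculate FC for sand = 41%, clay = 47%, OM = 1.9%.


FC = 0.2576 - 0.0020*41 + 0.0036*47 + 0.0299*1.9
   = 0.2576 - 0.0820 + 0.1692 + 0.0568
   = 0.4016


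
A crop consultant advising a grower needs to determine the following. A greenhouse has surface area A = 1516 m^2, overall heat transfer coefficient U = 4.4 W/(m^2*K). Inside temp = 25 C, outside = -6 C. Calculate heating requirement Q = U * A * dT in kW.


dT = 25 - (-6) = 31 K
Q = U * A * dT
  = 4.4 * 1516 * 31
  = 206782.40 W = 206.78 kW


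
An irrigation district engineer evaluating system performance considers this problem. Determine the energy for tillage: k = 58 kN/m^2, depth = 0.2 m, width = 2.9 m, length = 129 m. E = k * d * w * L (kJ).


E = k * d * w * L
  = 58 * 0.2 * 2.9 * 129
  = 4339.56 kJ


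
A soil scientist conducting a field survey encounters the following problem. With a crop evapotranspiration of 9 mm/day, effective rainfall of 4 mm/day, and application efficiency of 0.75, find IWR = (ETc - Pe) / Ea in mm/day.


IWR = (ETc - Pe) / Ea
    = (9 - 4) / 0.75
    = 5 / 0.75
    = 6.67 mm/day


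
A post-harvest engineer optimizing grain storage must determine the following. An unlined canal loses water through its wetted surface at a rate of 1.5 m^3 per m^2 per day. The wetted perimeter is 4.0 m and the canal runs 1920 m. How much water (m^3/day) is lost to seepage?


S = C * P * L
  = 1.5 * 4.0 * 1920
  = 11520 m^3/day


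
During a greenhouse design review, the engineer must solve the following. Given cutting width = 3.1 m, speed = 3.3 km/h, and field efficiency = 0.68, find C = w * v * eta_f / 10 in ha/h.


C = w * v * eta_f / 10
  = 3.1 * 3.3 * 0.68 / 10
  = 6.96 / 10
  = 0.70 ha/h


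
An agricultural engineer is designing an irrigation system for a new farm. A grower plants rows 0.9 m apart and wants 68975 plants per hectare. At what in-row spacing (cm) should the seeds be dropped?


spacing = 10000 / (row_sp * density)
        = 10000 / (0.9 * 68975)
        = 10000 / 62077.50
        = 0.16109 m = 16.11 cm


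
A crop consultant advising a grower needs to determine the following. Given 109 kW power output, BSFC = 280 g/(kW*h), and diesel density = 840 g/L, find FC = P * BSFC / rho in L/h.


FC = P * BSFC / rho_fuel
   = 109 * 280 / 840
   = 30520 / 840
   = 36.33 L/h


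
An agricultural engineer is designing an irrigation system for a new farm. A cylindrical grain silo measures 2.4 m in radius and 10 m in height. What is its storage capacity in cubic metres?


V = pi * r^2 * h
  = pi * 2.4^2 * 10
  = pi * 5.76 * 10
  = 180.96 m^3


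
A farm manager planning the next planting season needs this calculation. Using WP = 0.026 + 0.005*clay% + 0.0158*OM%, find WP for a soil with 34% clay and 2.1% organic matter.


WP = 0.026 + 0.005*34 + 0.0158*2.1
   = 0.026 + 0.1700 + 0.0332
   = 0.2292


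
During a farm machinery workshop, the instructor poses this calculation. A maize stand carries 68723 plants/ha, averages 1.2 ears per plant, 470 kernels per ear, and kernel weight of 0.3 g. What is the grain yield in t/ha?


Y = density * ears * kernels * kw
  = 68723 * 1.2 * 470 * 0.3 g/ha
  = 11627931.60 g/ha
  = 11627.93 kg/ha = 11.63 t/ha


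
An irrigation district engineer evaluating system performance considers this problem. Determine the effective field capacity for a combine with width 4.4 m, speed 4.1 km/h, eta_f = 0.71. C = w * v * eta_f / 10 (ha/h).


C = w * v * eta_f / 10
  = 4.4 * 4.1 * 0.71 / 10
  = 12.81 / 10
  = 1.28 ha/h


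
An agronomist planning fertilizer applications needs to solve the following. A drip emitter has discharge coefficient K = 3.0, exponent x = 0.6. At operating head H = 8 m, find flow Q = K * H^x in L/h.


Q = K * H^x
  = 3.0 * 8^0.6
  = 3.0 * 3.4822
  = 10.45 L/h


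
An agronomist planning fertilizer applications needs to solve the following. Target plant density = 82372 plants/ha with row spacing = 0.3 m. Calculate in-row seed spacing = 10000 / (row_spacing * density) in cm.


spacing = 10000 / (row_sp * density)
        = 10000 / (0.3 * 82372)
        = 10000 / 24711.60
        = 0.40467 m = 40.47 cm


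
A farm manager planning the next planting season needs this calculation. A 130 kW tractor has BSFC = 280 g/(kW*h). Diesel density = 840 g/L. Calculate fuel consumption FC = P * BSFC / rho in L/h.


FC = P * BSFC / rho_fuel
   = 130 * 280 / 840
   = 36400 / 840
   = 43.33 L/h


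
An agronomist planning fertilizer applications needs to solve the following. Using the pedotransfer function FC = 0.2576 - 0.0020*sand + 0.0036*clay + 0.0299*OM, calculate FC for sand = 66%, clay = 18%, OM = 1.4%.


FC = 0.2576 - 0.0020*66 + 0.0036*18 + 0.0299*1.4
   = 0.2576 - 0.1320 + 0.0648 + 0.0419
   = 0.2323


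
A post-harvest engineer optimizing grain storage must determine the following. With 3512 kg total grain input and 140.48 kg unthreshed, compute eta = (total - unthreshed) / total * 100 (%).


eta = (total - unthreshed) / total * 100
    = (3512 - 140.48) / 3512 * 100
    = 3371.52 / 3512 * 100
    = 96%
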